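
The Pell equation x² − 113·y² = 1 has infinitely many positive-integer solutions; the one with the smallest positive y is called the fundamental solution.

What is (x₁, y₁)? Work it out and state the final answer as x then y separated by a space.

√113 → a₀=10, period (1,1,1,2,2,1,1,1,20); ℓ=9 odd so k=17
a_0=10:  p_0=10·1+0=10,  q_0=10·0+1=1
a_1=1:  p_1=1·10+1=11,  q_1=1·1+0=1
a_2=1:  p_2=1·11+10=21,  q_2=1·1+1=2
a_3=1:  p_3=1·21+11=32,  q_3=1·2+1=3
a_4=2:  p_4=2·32+21=85,  q_4=2·3+2=8
…
a_6=1:  p_6=1·202+85=287,  q_6=1·19+8=27
a_7=1:  p_7=1·287+202=489,  q_7=1·27+19=46
a_8=1:  p_8=1·489+287=776,  q_8=1·46+27=73
…
a_11=1:  p_11=1·16785+16009=32794,  q_11=1·1579+1506=3085
a_12=1:  p_12=1·32794+16785=49579,  q_12=1·3085+1579=4664
a_13=2:  p_13=2·49579+32794=131952,  q_13=2·4664+3085=12413
a_14=2:  p_14=2·131952+49579=313483,  q_14=2·12413+4664=29490
a_15=1:  p_15=1·313483+131952=445435,  q_15=1·29490+12413=41903
a_16=1:  p_16=1·445435+313483=758918,  q_16=1·41903+29490=71393
a_17=1:  p_17=1·758918+445435=1204353,  q_17=1·71393+41903=113296
→ (1204353, 113296).  Check: 1204353²=1450466148609, 113·113296²=1450466148608, difference 1.

1204353 113296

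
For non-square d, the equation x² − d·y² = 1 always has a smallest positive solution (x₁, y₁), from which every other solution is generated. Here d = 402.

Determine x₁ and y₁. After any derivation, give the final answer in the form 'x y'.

√402 = [20; 20,40, …], period ℓ=2 (even) → k=1
step 0: (20, 1)  from 20·(1,0) + (0,1)
step 1: (401, 20)  from 20·(20,1) + (1,0)
→ (401, 20).  Check: 401²=160801, 402·20²=160800, difference 1.

401 20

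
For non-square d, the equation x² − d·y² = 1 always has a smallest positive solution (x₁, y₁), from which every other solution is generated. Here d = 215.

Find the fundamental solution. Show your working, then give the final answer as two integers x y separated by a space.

44 3

√215 = [14; 1,1,1,28, …], period ℓ=4 (even) → k=3
i=0: a=14 ⇒ p=14, q=1
…
i=2: a=1 ⇒ p=29, q=2
i=3: a=1 ⇒ p=44, q=3
fundamental: x₁=44, y₁=3  (since 1936 − 215·9 = 1)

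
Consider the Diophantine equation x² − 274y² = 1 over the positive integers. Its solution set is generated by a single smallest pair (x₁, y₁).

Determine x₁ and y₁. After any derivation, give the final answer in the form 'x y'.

3959299 239190

d=274: √d = [16; 1,1,4,4,1,1,32] (ℓ=7, odd), read p_13/q_13
k=0  a_k=16  p_k/q_k = 16/1
k=1  a_k=1  p_k/q_k = 17/1
k=2  a_k=1  p_k/q_k = 33/2
k=3  a_k=4  p_k/q_k = 149/9
…
k=5  a_k=1  p_k/q_k = 778/47
…
k=12  a_k=1  p_k/q_k = 2189276/132259
k=13  a_k=1  p_k/q_k = 3959299/239190
(x₁, y₁) = (3959299, 239190);  3959299² − 274·239190² = 1 ✓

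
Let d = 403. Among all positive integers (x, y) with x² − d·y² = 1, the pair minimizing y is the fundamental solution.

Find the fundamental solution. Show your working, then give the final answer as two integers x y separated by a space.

669878 33369

d=403: √d = [20; 13,2,1,3,1,3,1,2,13,40] (ℓ=10, even), read p_9/q_9
step 0: (20, 1)  from 20·(1,0) + (0,1)
step 1: (261, 13)  from 13·(20,1) + (1,0)
…
step 7: (17967, 895)  from 1·(14213,708) + (3754,187)
step 8: (50147, 2498)  from 2·(17967,895) + (14213,708)
step 9: (669878, 33369)  from 13·(50147,2498) + (17967,895)
(x₁, y₁) = (669878, 33369);  669878² − 403·33369² = 1 ✓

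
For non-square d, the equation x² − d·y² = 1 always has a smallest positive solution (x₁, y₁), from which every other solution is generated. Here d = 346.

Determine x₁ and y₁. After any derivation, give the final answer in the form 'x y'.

17299 930

√346 = [18; 1,1,1,1,36, …], period ℓ=5 (odd) → k=9
a_0=18:  p_0=18·1+0=18,  q_0=18·0+1=1
…
a_2=1:  p_2=1·19+18=37,  q_2=1·1+1=2
…
a_5=36:  p_5=36·93+56=3404,  q_5=36·5+3=183
a_6=1:  p_6=1·3404+93=3497,  q_6=1·183+5=188
…
a_8=1:  p_8=1·6901+3497=10398,  q_8=1·371+188=559
a_9=1:  p_9=1·10398+6901=17299,  q_9=1·559+371=930
(x₁, y₁) = (17299, 930);  17299² − 346·930² = 1 ✓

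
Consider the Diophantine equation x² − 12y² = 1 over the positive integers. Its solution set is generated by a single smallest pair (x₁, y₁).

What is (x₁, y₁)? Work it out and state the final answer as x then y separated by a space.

7 2

d=12: √d = [3; 2,6] (ℓ=2, even), read p_1/q_1
a_0=3:  p_0=3·1+0=3,  q_0=3·0+1=1
a_1=2:  p_1=2·3+1=7,  q_1=2·1+0=2
fundamental: x₁=7, y₁=2  (since 49 − 12·4 = 1)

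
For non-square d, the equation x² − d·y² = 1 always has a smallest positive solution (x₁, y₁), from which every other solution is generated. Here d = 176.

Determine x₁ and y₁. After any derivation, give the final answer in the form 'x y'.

[13; 3,1,3,26] for √176; ℓ=4 ⇒ convergent index 3
step 0: (13, 1)  from 13·(1,0) + (0,1)
…
step 2: (53, 4)  from 1·(40,3) + (13,1)
step 3: (199, 15)  from 3·(53,4) + (40,3)
(x₁, y₁) = (199, 15);  199² − 176·15² = 1 ✓

199 15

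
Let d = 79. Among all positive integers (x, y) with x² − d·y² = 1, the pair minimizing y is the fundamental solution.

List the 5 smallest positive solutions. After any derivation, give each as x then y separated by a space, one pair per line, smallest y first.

80 9
12799 1440
2047760 230391
327628801 36861120
52418560400 5897548809

√79 = [8; 1,7,1,16, …], period ℓ=4 (even) → k=3
a_0=8:  p_0=8·1+0=8,  q_0=8·0+1=1
a_1=1:  p_1=1·8+1=9,  q_1=1·1+0=1
a_2=7:  p_2=7·9+8=71,  q_2=7·1+1=8
a_3=1:  p_3=1·71+9=80,  q_3=1·8+1=9
→ (80, 9).  Check: 80²=6400, 79·9²=6399, difference 1.
(x_2, y_2) = (80·80 + 79·9·9, 80·9 + 9·80) = (12799, 1440)
(x_3, y_3) = (80·12799 + 79·9·1440, 80·1440 + 9·12799) = (2047760, 230391)
(x_4, y_4) = (80·2047760 + 79·9·230391, 80·230391 + 9·2047760) = (327628801, 36861120)
(x_5, y_5) = (80·327628801 + 79·9·36861120, 80·36861120 + 9·327628801) = (52418560400, 5897548809)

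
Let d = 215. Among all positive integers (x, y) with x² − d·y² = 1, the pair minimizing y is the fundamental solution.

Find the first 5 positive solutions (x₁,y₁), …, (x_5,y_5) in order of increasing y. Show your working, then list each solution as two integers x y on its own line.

44 3
3871 264
340604 23229
29969281 2043888
2636956124 179838915

[14; 1,1,1,28] for √215; ℓ=4 ⇒ convergent index 3
i=0: a=14 ⇒ p=14, q=1
…
i=2: a=1 ⇒ p=29, q=2
i=3: a=1 ⇒ p=44, q=3
→ (44, 3).  Check: 44²=1936, 215·3²=1935, difference 1.
n=2: (44,3)∘(44,3) = (44·44+215·3·3, 44·3+3·44) = (3871,264)
n=3: (3871,264)∘(44,3) = (44·3871+215·3·264, 44·264+3·3871) = (340604,23229)
n=4: (340604,23229)∘(44,3) = (44·340604+215·3·23229, 44·23229+3·340604) = (29969281,2043888)
n=5: (29969281,2043888)∘(44,3) = (44·29969281+215·3·2043888, 44·2043888+3·29969281) = (2636956124,179838915)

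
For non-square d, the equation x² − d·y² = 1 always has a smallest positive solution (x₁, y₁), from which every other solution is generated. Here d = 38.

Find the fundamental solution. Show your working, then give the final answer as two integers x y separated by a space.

37 6

√38 → a₀=6, period (6,12); ℓ=2 even so k=1
step 0: (6, 1)  from 6·(1,0) + (0,1)
step 1: (37, 6)  from 6·(6,1) + (1,0)
→ (37, 6).  Check: 37²=1369, 38·6²=1368, difference 1.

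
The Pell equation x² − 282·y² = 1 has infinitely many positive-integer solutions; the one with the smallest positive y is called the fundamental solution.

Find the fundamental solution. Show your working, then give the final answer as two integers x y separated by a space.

[16; 1,3,1,4,1,3,1,32] for √282; ℓ=8 ⇒ convergent index 7
a_0=16:  p_0=16·1+0=16,  q_0=16·0+1=1
a_1=1:  p_1=1·16+1=17,  q_1=1·1+0=1
…
a_5=1:  p_5=1·403+84=487,  q_5=1·24+5=29
a_6=3:  p_6=3·487+403=1864,  q_6=3·29+24=111
a_7=1:  p_7=1·1864+487=2351,  q_7=1·111+29=140
fundamental: x₁=2351, y₁=140  (since 5527201 − 282·19600 = 1)

2351 140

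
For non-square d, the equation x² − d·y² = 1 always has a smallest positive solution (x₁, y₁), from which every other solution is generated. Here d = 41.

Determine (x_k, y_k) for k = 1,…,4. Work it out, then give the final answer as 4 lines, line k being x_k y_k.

√41 = [6; 2,2,12, …], period ℓ=3 (odd) → k=5
i=0: a=6 ⇒ p=6, q=1
i=1: a=2 ⇒ p=13, q=2
…
i=4: a=2 ⇒ p=826, q=129
i=5: a=2 ⇒ p=2049, q=320
→ (2049, 320).  Check: 2049²=4198401, 41·320²=4198400, difference 1.
k=2:  x_2 = 2049·2049+41·320·320 = 8396801,  y_2 = 2049·320+320·2049 = 1311360
k=3:  x_3 = 2049·8396801+41·320·1311360 = 34410088449,  y_3 = 2049·1311360+320·8396801 = 5373952960
k=4:  x_4 = 2049·34410088449+41·320·5373952960 = 141012534067201,  y_4 = 2049·5373952960+320·34410088449 = 22022457918720

2049 320
8396801 1311360
34410088449 5373952960
141012534067201 22022457918720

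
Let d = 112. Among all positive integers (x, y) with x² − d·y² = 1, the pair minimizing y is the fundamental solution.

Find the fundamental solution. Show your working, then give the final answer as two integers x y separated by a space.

√112 → a₀=10, period (1,1,2,1,1,20); ℓ=6 even so k=5
i=0: a=10 ⇒ p=10, q=1
…
i=2: a=1 ⇒ p=21, q=2
i=3: a=2 ⇒ p=53, q=5
i=4: a=1 ⇒ p=74, q=7
i=5: a=1 ⇒ p=127, q=12
fundamental: x₁=127, y₁=12  (since 16129 − 112·144 = 1)

127 12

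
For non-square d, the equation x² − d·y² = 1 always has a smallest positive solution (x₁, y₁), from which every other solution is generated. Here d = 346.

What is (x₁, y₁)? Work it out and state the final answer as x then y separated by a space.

17299 930

[18; 1,1,1,1,36] for √346; ℓ=5 ⇒ convergent index 9
a_0=18:  p_0=18·1+0=18,  q_0=18·0+1=1
a_1=1:  p_1=1·18+1=19,  q_1=1·1+0=1
a_2=1:  p_2=1·19+18=37,  q_2=1·1+1=2
a_3=1:  p_3=1·37+19=56,  q_3=1·2+1=3
a_4=1:  p_4=1·56+37=93,  q_4=1·3+2=5
a_5=36:  p_5=36·93+56=3404,  q_5=36·5+3=183
a_6=1:  p_6=1·3404+93=3497,  q_6=1·183+5=188
a_7=1:  p_7=1·3497+3404=6901,  q_7=1·188+183=371
a_8=1:  p_8=1·6901+3497=10398,  q_8=1·371+188=559
a_9=1:  p_9=1·10398+6901=17299,  q_9=1·559+371=930
→ (17299, 930).  Check: 17299²=299255401, 346·930²=299255400, difference 1.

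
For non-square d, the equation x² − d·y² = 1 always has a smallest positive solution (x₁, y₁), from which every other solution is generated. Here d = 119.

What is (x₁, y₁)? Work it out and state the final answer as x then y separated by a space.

√119 → a₀=10, period (1,9,1,20); ℓ=4 even so k=3
i=0: a=10 ⇒ p=10, q=1
…
i=2: a=9 ⇒ p=109, q=10
i=3: a=1 ⇒ p=120, q=11
fundamental: x₁=120, y₁=11  (since 14400 − 119·121 = 1)

120 11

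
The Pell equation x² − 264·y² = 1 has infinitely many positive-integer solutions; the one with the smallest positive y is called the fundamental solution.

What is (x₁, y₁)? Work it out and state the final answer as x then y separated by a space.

√264 → a₀=16, period (4,32); ℓ=2 even so k=1
step 0: (16, 1)  from 16·(1,0) + (0,1)
step 1: (65, 4)  from 4·(16,1) + (1,0)
(x₁, y₁) = (65, 4);  65² − 264·4² = 1 ✓

65 4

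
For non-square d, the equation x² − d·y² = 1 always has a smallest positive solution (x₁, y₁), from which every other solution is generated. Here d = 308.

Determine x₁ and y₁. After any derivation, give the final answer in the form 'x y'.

351 20

d=308: √d = [17; 1,1,4,1,1,34] (ℓ=6, even), read p_5/q_5
k=0  a_k=17  p_k/q_k = 17/1
k=1  a_k=1  p_k/q_k = 18/1
…
k=4  a_k=1  p_k/q_k = 193/11
k=5  a_k=1  p_k/q_k = 351/20
fundamental: x₁=351, y₁=20  (since 123201 − 308·400 = 1)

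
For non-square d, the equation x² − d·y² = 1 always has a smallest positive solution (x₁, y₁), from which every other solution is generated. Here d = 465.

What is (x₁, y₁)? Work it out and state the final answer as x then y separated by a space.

[21; 1,1,3,2,2,2,3,1,1,42] for √465; ℓ=10 ⇒ convergent index 9
step 0: (21, 1)  from 21·(1,0) + (0,1)
step 1: (22, 1)  from 1·(21,1) + (1,0)
step 2: (43, 2)  from 1·(22,1) + (21,1)
…
step 4: (345, 16)  from 2·(151,7) + (43,2)
…
step 8: (8949, 415)  from 1·(6922,321) + (2027,94)
step 9: (15871, 736)  from 1·(8949,415) + (6922,321)
(x₁, y₁) = (15871, 736);  15871² − 465·736² = 1 ✓

15871 736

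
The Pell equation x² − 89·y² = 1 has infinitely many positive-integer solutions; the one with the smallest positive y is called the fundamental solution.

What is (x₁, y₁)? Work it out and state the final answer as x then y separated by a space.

[9; 2,3,3,2,18] for √89; ℓ=5 ⇒ convergent index 9
i=0: a=9 ⇒ p=9, q=1
…
i=2: a=3 ⇒ p=66, q=7
…
i=4: a=2 ⇒ p=500, q=53
i=5: a=18 ⇒ p=9217, q=977
…
i=8: a=3 ⇒ p=216991, q=23001
i=9: a=2 ⇒ p=500001, q=53000
(x₁, y₁) = (500001, 53000);  500001² − 89·53000² = 1 ✓

500001 53000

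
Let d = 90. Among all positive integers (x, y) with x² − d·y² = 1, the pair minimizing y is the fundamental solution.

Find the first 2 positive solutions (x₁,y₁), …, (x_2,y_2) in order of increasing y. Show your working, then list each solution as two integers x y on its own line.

19 2
721 76

d=90: √d = [9; 2,18] (ℓ=2, even), read p_1/q_1
a_0=9:  p_0=9·1+0=9,  q_0=9·0+1=1
a_1=2:  p_1=2·9+1=19,  q_1=2·1+0=2
fundamental: x₁=19, y₁=2  (since 361 − 90·4 = 1)
k=2:  x_2 = 19·19+90·2·2 = 721,  y_2 = 19·2+2·19 = 76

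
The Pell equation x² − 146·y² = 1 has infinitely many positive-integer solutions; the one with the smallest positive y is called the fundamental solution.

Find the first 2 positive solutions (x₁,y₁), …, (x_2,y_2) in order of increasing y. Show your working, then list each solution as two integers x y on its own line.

d=146: √d = [12; 12,24] (ℓ=2, even), read p_1/q_1
i=0: a=12 ⇒ p=12, q=1
i=1: a=12 ⇒ p=145, q=12
(x₁, y₁) = (145, 12);  145² − 146·12² = 1 ✓
(145+12√146)^2 = 42049 + 3480√146

145 12
42049 3480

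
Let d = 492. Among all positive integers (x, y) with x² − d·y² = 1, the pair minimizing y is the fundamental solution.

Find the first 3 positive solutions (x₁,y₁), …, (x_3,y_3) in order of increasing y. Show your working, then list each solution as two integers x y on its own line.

29767 1342
1772148577 79894628
105503093353351 4756446782010

√492 → a₀=22, period (5,1,1,10,1,1,5,44); ℓ=8 even so k=7
k=0  a_k=22  p_k/q_k = 22/1
k=1  a_k=5  p_k/q_k = 111/5
k=2  a_k=1  p_k/q_k = 133/6
k=3  a_k=1  p_k/q_k = 244/11
…
k=5  a_k=1  p_k/q_k = 2817/127
k=6  a_k=1  p_k/q_k = 5390/243
k=7  a_k=5  p_k/q_k = 29767/1342
fundamental: x₁=29767, y₁=1342  (since 886074289 − 492·1800964 = 1)
(29767+1342√492)^2 = 1772148577 + 79894628√492
(29767+1342√492)^3 = 105503093353351 + 4756446782010√492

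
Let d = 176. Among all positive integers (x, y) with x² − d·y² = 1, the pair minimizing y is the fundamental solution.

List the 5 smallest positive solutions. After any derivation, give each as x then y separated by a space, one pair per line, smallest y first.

√176 = [13; 3,1,3,26, …], period ℓ=4 (even) → k=3
i=0: a=13 ⇒ p=13, q=1
i=1: a=3 ⇒ p=40, q=3
i=2: a=1 ⇒ p=53, q=4
i=3: a=3 ⇒ p=199, q=15
fundamental: x₁=199, y₁=15  (since 39601 − 176·225 = 1)
n=2: (199,15)∘(199,15) = (199·199+176·15·15, 199·15+15·199) = (79201,5970)
n=3: (79201,5970)∘(199,15) = (199·79201+176·15·5970, 199·5970+15·79201) = (31521799,2376045)
n=4: (31521799,2376045)∘(199,15) = (199·31521799+176·15·2376045, 199·2376045+15·31521799) = (12545596801,945659940)
n=5: (12545596801,945659940)∘(199,15) = (199·12545596801+176·15·945659940, 199·945659940+15·12545596801) = (4993116004999,376370280075)

199 15
79201 5970
31521799 2376045
12545596801 945659940
4993116004999 376370280075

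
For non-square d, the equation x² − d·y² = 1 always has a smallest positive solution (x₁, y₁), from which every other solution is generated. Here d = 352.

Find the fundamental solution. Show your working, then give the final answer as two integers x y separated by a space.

[18; 1,3,5,9,5,3,1,36] for √352; ℓ=8 ⇒ convergent index 7
k=0  a_k=18  p_k/q_k = 18/1
k=1  a_k=1  p_k/q_k = 19/1
k=2  a_k=3  p_k/q_k = 75/4
…
k=4  a_k=9  p_k/q_k = 3621/193
k=5  a_k=5  p_k/q_k = 18499/986
k=6  a_k=3  p_k/q_k = 59118/3151
k=7  a_k=1  p_k/q_k = 77617/4137
(x₁, y₁) = (77617, 4137);  77617² − 352·4137² = 1 ✓

77617 4137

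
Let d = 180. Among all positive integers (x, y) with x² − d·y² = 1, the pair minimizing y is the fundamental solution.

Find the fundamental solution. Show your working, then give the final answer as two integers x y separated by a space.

d=180: √d = [13; 2,2,2,26] (ℓ=4, even), read p_3/q_3
step 0: (13, 1)  from 13·(1,0) + (0,1)
…
step 2: (67, 5)  from 2·(27,2) + (13,1)
step 3: (161, 12)  from 2·(67,5) + (27,2)
→ (161, 12).  Check: 161²=25921, 180·12²=25920, difference 1.

161 12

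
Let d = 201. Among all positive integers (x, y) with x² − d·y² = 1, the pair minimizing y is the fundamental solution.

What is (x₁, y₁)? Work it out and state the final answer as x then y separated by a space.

d=201: √d = [14; 5,1,1,1,2,…,1,5,28] (ℓ=14, even), read p_13/q_13
step 0: (14, 1)  from 14·(1,0) + (0,1)
…
step 8: (8549, 603)  from 1·(7670,541) + (879,62)
…
step 11: (58085, 4097)  from 1·(33317,2350) + (24768,1747)
step 12: (91402, 6447)  from 1·(58085,4097) + (33317,2350)
step 13: (515095, 36332)  from 5·(91402,6447) + (58085,4097)
(x₁, y₁) = (515095, 36332);  515095² − 201·36332² = 1 ✓

515095 36332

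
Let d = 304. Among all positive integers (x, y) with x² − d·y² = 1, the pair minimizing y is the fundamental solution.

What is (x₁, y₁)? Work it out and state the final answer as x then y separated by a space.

57799 3315

d=304: √d = [17; 2,3,2,1,1,1,1,1,2,3,2,34] (ℓ=12, even), read p_11/q_11
i=0: a=17 ⇒ p=17, q=1
…
i=2: a=3 ⇒ p=122, q=7
i=3: a=2 ⇒ p=279, q=16
…
i=10: a=3 ⇒ p=25177, q=1444
i=11: a=2 ⇒ p=57799, q=3315
fundamental: x₁=57799, y₁=3315  (since 3340724401 − 304·10989225 = 1)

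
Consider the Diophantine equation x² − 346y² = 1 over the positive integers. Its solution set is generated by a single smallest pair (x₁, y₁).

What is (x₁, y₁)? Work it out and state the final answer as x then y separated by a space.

[18; 1,1,1,1,36] for √346; ℓ=5 ⇒ convergent index 9
a_0=18:  p_0=18·1+0=18,  q_0=18·0+1=1
…
a_3=1:  p_3=1·37+19=56,  q_3=1·2+1=3
…
a_8=1:  p_8=1·6901+3497=10398,  q_8=1·371+188=559
a_9=1:  p_9=1·10398+6901=17299,  q_9=1·559+371=930
(x₁, y₁) = (17299, 930);  17299² − 346·930² = 1 ✓

17299 930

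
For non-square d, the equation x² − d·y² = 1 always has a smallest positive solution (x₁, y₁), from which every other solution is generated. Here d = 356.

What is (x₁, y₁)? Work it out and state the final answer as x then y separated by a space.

500001 26500

√356 = [18; 1,6,1,1,2,…,6,1,36, …], period ℓ=14 (even) → k=13
a_0=18:  p_0=18·1+0=18,  q_0=18·0+1=1
…
a_6=1:  p_6=1·717+283=1000,  q_6=1·38+15=53
…
a_12=6:  p_12=6·66019+37868=433982,  q_12=6·3499+2007=23001
a_13=1:  p_13=1·433982+66019=500001,  q_13=1·23001+3499=26500
fundamental: x₁=500001, y₁=26500  (since 250001000001 − 356·702250000 = 1)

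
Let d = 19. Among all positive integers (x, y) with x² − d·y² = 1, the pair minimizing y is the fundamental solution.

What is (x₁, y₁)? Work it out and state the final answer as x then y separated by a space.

[4; 2,1,3,1,2,8] for √19; ℓ=6 ⇒ convergent index 5
i=0: a=4 ⇒ p=4, q=1
…
i=2: a=1 ⇒ p=13, q=3
…
i=4: a=1 ⇒ p=61, q=14
i=5: a=2 ⇒ p=170, q=39
(x₁, y₁) = (170, 39);  170² − 19·39² = 1 ✓

170 39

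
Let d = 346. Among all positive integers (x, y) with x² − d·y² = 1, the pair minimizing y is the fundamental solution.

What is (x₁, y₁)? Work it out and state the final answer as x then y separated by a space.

√346 → a₀=18, period (1,1,1,1,36); ℓ=5 odd so k=9
a_0=18:  p_0=18·1+0=18,  q_0=18·0+1=1
…
a_8=1:  p_8=1·6901+3497=10398,  q_8=1·371+188=559
a_9=1:  p_9=1·10398+6901=17299,  q_9=1·559+371=930
(x₁, y₁) = (17299, 930);  17299² − 346·930² = 1 ✓

17299 930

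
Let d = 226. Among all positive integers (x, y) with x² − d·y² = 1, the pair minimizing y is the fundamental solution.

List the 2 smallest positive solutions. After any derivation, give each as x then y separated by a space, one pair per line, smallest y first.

d=226: √d = [15; 30] (ℓ=1, odd), read p_1/q_1
k=0  a_k=15  p_k/q_k = 15/1
k=1  a_k=30  p_k/q_k = 451/30
(x₁, y₁) = (451, 30);  451² − 226·30² = 1 ✓
n=2: (451,30)∘(451,30) = (451·451+226·30·30, 451·30+30·451) = (406801,27060)

451 30
406801 27060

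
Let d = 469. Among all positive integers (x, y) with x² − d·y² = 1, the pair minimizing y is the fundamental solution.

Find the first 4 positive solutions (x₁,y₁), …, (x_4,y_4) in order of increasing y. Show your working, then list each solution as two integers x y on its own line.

137215 6336
37655912449 1738788480
10333912053241855 477175722560064
2835935484733506355201 130951333540419575040

d=469: √d = [21; 1,1,1,10,6,10,1,1,1,42] (ℓ=10, even), read p_9/q_9
step 0: (21, 1)  from 21·(1,0) + (0,1)
step 1: (22, 1)  from 1·(21,1) + (1,0)
…
step 5: (4223, 195)  from 6·(693,32) + (65,3)
…
step 8: (90069, 4159)  from 1·(47146,2177) + (42923,1982)
step 9: (137215, 6336)  from 1·(90069,4159) + (47146,2177)
→ (137215, 6336).  Check: 137215²=18827956225, 469·6336²=18827956224, difference 1.
k=2:  x_2 = 137215·137215+469·6336·6336 = 37655912449,  y_2 = 137215·6336+6336·137215 = 1738788480
k=3:  x_3 = 137215·37655912449+469·6336·1738788480 = 10333912053241855,  y_3 = 137215·1738788480+6336·37655912449 = 477175722560064
k=4:  x_4 = 137215·10333912053241855+469·6336·477175722560064 = 2835935484733506355201,  y_4 = 137215·477175722560064+6336·10333912053241855 = 130951333540419575040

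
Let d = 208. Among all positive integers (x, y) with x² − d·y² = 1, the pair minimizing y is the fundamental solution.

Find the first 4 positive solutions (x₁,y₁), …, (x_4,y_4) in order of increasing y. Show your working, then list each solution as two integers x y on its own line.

649 45
842401 58410
1093435849 75816135
1419278889601 98409284820

d=208: √d = [14; 2,2,1,2,2,28] (ℓ=6, even), read p_5/q_5
i=0: a=14 ⇒ p=14, q=1
i=1: a=2 ⇒ p=29, q=2
i=2: a=2 ⇒ p=72, q=5
i=3: a=1 ⇒ p=101, q=7
i=4: a=2 ⇒ p=274, q=19
i=5: a=2 ⇒ p=649, q=45
(x₁, y₁) = (649, 45);  649² − 208·45² = 1 ✓
(649+45√208)^2 = 842401 + 58410√208
(649+45√208)^3 = 1093435849 + 75816135√208
(649+45√208)^4 = 1419278889601 + 98409284820√208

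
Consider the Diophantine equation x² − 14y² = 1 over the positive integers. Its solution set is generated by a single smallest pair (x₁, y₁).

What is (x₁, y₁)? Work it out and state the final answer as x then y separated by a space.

[3; 1,2,1,6] for √14; ℓ=4 ⇒ convergent index 3
k=0  a_k=3  p_k/q_k = 3/1
k=1  a_k=1  p_k/q_k = 4/1
k=2  a_k=2  p_k/q_k = 11/3
k=3  a_k=1  p_k/q_k = 15/4
fundamental: x₁=15, y₁=4  (since 225 − 14·16 = 1)

15 4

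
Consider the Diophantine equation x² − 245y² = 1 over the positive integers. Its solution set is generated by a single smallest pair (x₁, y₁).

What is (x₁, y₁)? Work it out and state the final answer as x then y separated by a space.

51841 3312

[15; 1,1,1,7,6,7,1,1,1,30] for √245; ℓ=10 ⇒ convergent index 9
step 0: (15, 1)  from 15·(1,0) + (0,1)
…
step 8: (33825, 2161)  from 1·(18016,1151) + (15809,1010)
step 9: (51841, 3312)  from 1·(33825,2161) + (18016,1151)
→ (51841, 3312).  Check: 51841²=2687489281, 245·3312²=2687489280, difference 1.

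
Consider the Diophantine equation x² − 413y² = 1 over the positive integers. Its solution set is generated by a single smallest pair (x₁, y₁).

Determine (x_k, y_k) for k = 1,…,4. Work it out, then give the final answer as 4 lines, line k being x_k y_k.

√413 = [20; 3,9,1,4,1,9,3,40, …], period ℓ=8 (even) → k=7
i=0: a=20 ⇒ p=20, q=1
…
i=2: a=9 ⇒ p=569, q=28
i=3: a=1 ⇒ p=630, q=31
i=4: a=4 ⇒ p=3089, q=152
…
i=6: a=9 ⇒ p=36560, q=1799
i=7: a=3 ⇒ p=113399, q=5580
(x₁, y₁) = (113399, 5580);  113399² − 413·5580² = 1 ✓
k=2:  x_2 = 113399·113399+413·5580·5580 = 25718666401,  y_2 = 113399·5580+5580·113399 = 1265532840
k=3:  x_3 = 113399·25718666401+413·5580·1265532840 = 5832942102300599,  y_3 = 113399·1265532840+5580·25718666401 = 287020317040740
k=4:  x_4 = 113399·5832942102300599+413·5580·287020317040740 = 1322899602891852585601,  y_4 = 113399·287020317040740+5580·5832942102300599 = 65095633862940217680

113399 5580
25718666401 1265532840
5832942102300599 287020317040740
1322899602891852585601 65095633862940217680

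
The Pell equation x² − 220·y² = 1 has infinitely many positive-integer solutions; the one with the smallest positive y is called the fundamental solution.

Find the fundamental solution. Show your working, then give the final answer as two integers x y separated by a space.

√220 = [14; 1,4,1,28, …], period ℓ=4 (even) → k=3
k=0  a_k=14  p_k/q_k = 14/1
…
k=2  a_k=4  p_k/q_k = 74/5
k=3  a_k=1  p_k/q_k = 89/6
(x₁, y₁) = (89, 6);  89² − 220·6² = 1 ✓

89 6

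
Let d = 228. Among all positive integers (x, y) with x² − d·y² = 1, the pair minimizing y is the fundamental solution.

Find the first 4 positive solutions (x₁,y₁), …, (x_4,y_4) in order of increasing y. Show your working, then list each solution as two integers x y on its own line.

151 10
45601 3020
13771351 912030
4158902401 275430040

d=228: √d = [15; 10,30] (ℓ=2, even), read p_1/q_1
step 0: (15, 1)  from 15·(1,0) + (0,1)
step 1: (151, 10)  from 10·(15,1) + (1,0)
→ (151, 10).  Check: 151²=22801, 228·10²=22800, difference 1.
(x_2, y_2) = (151·151 + 228·10·10, 151·10 + 10·151) = (45601, 3020)
(x_3, y_3) = (151·45601 + 228·10·3020, 151·3020 + 10·45601) = (13771351, 912030)
(x_4, y_4) = (151·13771351 + 228·10·912030, 151·912030 + 10·13771351) = (4158902401, 275430040)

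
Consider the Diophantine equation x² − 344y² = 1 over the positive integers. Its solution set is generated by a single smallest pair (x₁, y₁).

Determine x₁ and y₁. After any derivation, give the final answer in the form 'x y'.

d=344: √d = [18; 1,1,4,1,3,1,4,1,1,36] (ℓ=10, even), read p_9/q_9
step 0: (18, 1)  from 18·(1,0) + (0,1)
step 1: (19, 1)  from 1·(18,1) + (1,0)
step 2: (37, 2)  from 1·(19,1) + (18,1)
…
step 4: (204, 11)  from 1·(167,9) + (37,2)
step 5: (779, 42)  from 3·(204,11) + (167,9)
step 6: (983, 53)  from 1·(779,42) + (204,11)
step 7: (4711, 254)  from 4·(983,53) + (779,42)
step 8: (5694, 307)  from 1·(4711,254) + (983,53)
step 9: (10405, 561)  from 1·(5694,307) + (4711,254)
(x₁, y₁) = (10405, 561);  10405² − 344·561² = 1 ✓

10405 561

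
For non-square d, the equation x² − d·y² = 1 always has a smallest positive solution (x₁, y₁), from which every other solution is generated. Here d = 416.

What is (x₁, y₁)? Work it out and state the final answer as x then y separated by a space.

√416 → a₀=20, period (2,1,1,9,1,1,2,40); ℓ=8 even so k=7
a_0=20:  p_0=20·1+0=20,  q_0=20·0+1=1
…
a_2=1:  p_2=1·41+20=61,  q_2=1·2+1=3
a_3=1:  p_3=1·61+41=102,  q_3=1·3+2=5
a_4=9:  p_4=9·102+61=979,  q_4=9·5+3=48
…
a_6=1:  p_6=1·1081+979=2060,  q_6=1·53+48=101
a_7=2:  p_7=2·2060+1081=5201,  q_7=2·101+53=255
(x₁, y₁) = (5201, 255);  5201² − 416·255² = 1 ✓

5201 255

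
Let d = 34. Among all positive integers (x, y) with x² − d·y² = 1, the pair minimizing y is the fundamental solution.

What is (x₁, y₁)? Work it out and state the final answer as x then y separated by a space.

√34 → a₀=5, period (1,4,1,10); ℓ=4 even so k=3
k=0  a_k=5  p_k/q_k = 5/1
…
k=2  a_k=4  p_k/q_k = 29/5
k=3  a_k=1  p_k/q_k = 35/6
→ (35, 6).  Check: 35²=1225, 34·6²=1224, difference 1.

35 6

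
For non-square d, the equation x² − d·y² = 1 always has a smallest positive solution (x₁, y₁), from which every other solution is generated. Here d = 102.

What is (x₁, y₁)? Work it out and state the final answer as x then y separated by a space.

d=102: √d = [10; 10,20] (ℓ=2, even), read p_1/q_1
step 0: (10, 1)  from 10·(1,0) + (0,1)
step 1: (101, 10)  from 10·(10,1) + (1,0)
(x₁, y₁) = (101, 10);  101² − 102·10² = 1 ✓

101 10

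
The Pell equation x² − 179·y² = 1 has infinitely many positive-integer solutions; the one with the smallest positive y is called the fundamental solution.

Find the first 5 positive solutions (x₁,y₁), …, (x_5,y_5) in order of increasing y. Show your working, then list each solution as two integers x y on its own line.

d=179: √d = [13; 2,1,1,1,3,…,1,2,26] (ℓ=14, even), read p_13/q_13
step 0: (13, 1)  from 13·(1,0) + (0,1)
…
step 4: (107, 8)  from 1·(67,5) + (40,3)
…
step 6: (2047, 153)  from 5·(388,29) + (107,8)
step 7: (26999, 2018)  from 13·(2047,153) + (388,29)
step 8: (137042, 10243)  from 5·(26999,2018) + (2047,153)
step 9: (438125, 32747)  from 3·(137042,10243) + (26999,2018)
…
step 11: (1013292, 75737)  from 1·(575167,42990) + (438125,32747)
step 12: (1588459, 118727)  from 1·(1013292,75737) + (575167,42990)
step 13: (4190210, 313191)  from 2·(1588459,118727) + (1013292,75737)
fundamental: x₁=4190210, y₁=313191  (since 17557859844100 − 179·98088602481 = 1)
(x_2, y_2) = (4190210·4190210 + 179·313191·313191, 4190210·313191 + 313191·4190210) = (35115719688199, 2624672120220)
(x_3, y_3) = (4190210·35115719688199 + 179·313191·2624672120220, 4190210·2624672120220 + 313191·35115719688199) = (294284479589372473370, 21995854729733779209)
(x_4, y_4) = (4190210·294284479589372473370 + 179·313191·21995854729733779209, 4190210·21995854729733779209 + 313191·294284479589372473370) = (2466227538440333747559727201, 184334500894152933286567560)
(x_5, y_5) = (4190210·2466227538440333747559727201 + 179·313191·184334500894152933286567560, 4190210·184334500894152933286567560 + 313191·2466227538440333747559727201) = (20668022587695847460244899657331050, 1544800537983355129318686777395991)

4190210 313191
35115719688199 2624672120220
294284479589372473370 21995854729733779209
2466227538440333747559727201 184334500894152933286567560
20668022587695847460244899657331050 1544800537983355129318686777395991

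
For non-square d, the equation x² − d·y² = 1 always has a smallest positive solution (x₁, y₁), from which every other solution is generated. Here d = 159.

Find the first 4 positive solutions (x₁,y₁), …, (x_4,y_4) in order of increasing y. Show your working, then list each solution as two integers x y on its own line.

√159 = [12; 1,1,1,1,3,1,1,1,1,24, …], period ℓ=10 (even) → k=9
i=0: a=12 ⇒ p=12, q=1
i=1: a=1 ⇒ p=13, q=1
i=2: a=1 ⇒ p=25, q=2
i=3: a=1 ⇒ p=38, q=3
i=4: a=1 ⇒ p=63, q=5
i=5: a=3 ⇒ p=227, q=18
i=6: a=1 ⇒ p=290, q=23
…
i=8: a=1 ⇒ p=807, q=64
i=9: a=1 ⇒ p=1324, q=105
fundamental: x₁=1324, y₁=105  (since 1752976 − 159·11025 = 1)
n=2: (1324,105)∘(1324,105) = (1324·1324+159·105·105, 1324·105+105·1324) = (3505951,278040)
n=3: (3505951,278040)∘(1324,105) = (1324·3505951+159·105·278040, 1324·278040+105·3505951) = (9283756924,736249815)
n=4: (9283756924,736249815)∘(1324,105) = (1324·9283756924+159·105·736249815, 1324·736249815+105·9283756924) = (24583384828801,1949589232080)

1324 105
3505951 278040
9283756924 736249815
24583384828801 1949589232080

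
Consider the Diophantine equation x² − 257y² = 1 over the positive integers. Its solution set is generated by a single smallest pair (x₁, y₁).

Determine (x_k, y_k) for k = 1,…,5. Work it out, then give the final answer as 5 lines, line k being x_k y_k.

513 32
526337 32832
540021249 33685600
554061275137 34561392768
568466328269313 35459955294368

√257 = [16; 32, …], period ℓ=1 (odd) → k=1
k=0  a_k=16  p_k/q_k = 16/1
k=1  a_k=32  p_k/q_k = 513/32
fundamental: x₁=513, y₁=32  (since 263169 − 257·1024 = 1)
n=2: (513,32)∘(513,32) = (513·513+257·32·32, 513·32+32·513) = (526337,32832)
n=3: (526337,32832)∘(513,32) = (513·526337+257·32·32832, 513·32832+32·526337) = (540021249,33685600)
n=4: (540021249,33685600)∘(513,32) = (513·540021249+257·32·33685600, 513·33685600+32·540021249) = (554061275137,34561392768)
n=5: (554061275137,34561392768)∘(513,32) = (513·554061275137+257·32·34561392768, 513·34561392768+32·554061275137) = (568466328269313,35459955294368)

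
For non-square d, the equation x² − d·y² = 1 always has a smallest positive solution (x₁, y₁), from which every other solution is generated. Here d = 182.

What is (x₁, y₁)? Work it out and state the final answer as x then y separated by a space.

27 2

√182 = [13; 2,26, …], period ℓ=2 (even) → k=1
a_0=13:  p_0=13·1+0=13,  q_0=13·0+1=1
a_1=2:  p_1=2·13+1=27,  q_1=2·1+0=2
→ (27, 2).  Check: 27²=729, 182·2²=728, difference 1.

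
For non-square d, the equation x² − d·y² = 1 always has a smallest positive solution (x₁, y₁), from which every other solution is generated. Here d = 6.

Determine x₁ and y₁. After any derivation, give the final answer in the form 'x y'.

d=6: √d = [2; 2,4] (ℓ=2, even), read p_1/q_1
a_0=2:  p_0=2·1+0=2,  q_0=2·0+1=1
a_1=2:  p_1=2·2+1=5,  q_1=2·1+0=2
→ (5, 2).  Check: 5²=25, 6·2²=24, difference 1.

5 2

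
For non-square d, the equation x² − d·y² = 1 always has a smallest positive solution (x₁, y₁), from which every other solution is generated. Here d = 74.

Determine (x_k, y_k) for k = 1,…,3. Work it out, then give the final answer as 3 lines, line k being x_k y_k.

[8; 1,1,1,1,16] for √74; ℓ=5 ⇒ convergent index 9
step 0: (8, 1)  from 8·(1,0) + (0,1)
step 1: (9, 1)  from 1·(8,1) + (1,0)
step 2: (17, 2)  from 1·(9,1) + (8,1)
step 3: (26, 3)  from 1·(17,2) + (9,1)
…
step 7: (1471, 171)  from 1·(757,88) + (714,83)
step 8: (2228, 259)  from 1·(1471,171) + (757,88)
step 9: (3699, 430)  from 1·(2228,259) + (1471,171)
→ (3699, 430).  Check: 3699²=13682601, 74·430²=13682600, difference 1.
(3699+430√74)^2 = 27365201 + 3181140√74
(3699+430√74)^3 = 202447753299 + 23534073290√74

3699 430
27365201 3181140
202447753299 23534073290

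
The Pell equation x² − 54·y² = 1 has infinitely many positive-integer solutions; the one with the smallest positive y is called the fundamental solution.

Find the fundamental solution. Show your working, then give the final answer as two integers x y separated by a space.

485 66

√54 → a₀=7, period (2,1,6,1,2,14); ℓ=6 even so k=5
i=0: a=7 ⇒ p=7, q=1
i=1: a=2 ⇒ p=15, q=2
…
i=4: a=1 ⇒ p=169, q=23
i=5: a=2 ⇒ p=485, q=66
fundamental: x₁=485, y₁=66  (since 235225 − 54·4356 = 1)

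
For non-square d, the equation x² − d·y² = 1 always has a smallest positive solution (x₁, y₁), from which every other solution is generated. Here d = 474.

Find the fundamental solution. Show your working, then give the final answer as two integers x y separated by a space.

193549 8890

√474 → a₀=21, period (1,3,2,1,1,…,3,1,42); ℓ=14 even so k=13
step 0: (21, 1)  from 21·(1,0) + (0,1)
…
step 2: (87, 4)  from 3·(22,1) + (21,1)
step 3: (196, 9)  from 2·(87,4) + (22,1)
…
step 5: (479, 22)  from 1·(283,13) + (196,9)
step 6: (762, 35)  from 1·(479,22) + (283,13)
step 7: (5051, 232)  from 6·(762,35) + (479,22)
step 8: (5813, 267)  from 1·(5051,232) + (762,35)
step 9: (10864, 499)  from 1·(5813,267) + (5051,232)
step 10: (16677, 766)  from 1·(10864,499) + (5813,267)
step 11: (44218, 2031)  from 2·(16677,766) + (10864,499)
step 12: (149331, 6859)  from 3·(44218,2031) + (16677,766)
step 13: (193549, 8890)  from 1·(149331,6859) + (44218,2031)
(x₁, y₁) = (193549, 8890);  193549² − 474·8890² = 1 ✓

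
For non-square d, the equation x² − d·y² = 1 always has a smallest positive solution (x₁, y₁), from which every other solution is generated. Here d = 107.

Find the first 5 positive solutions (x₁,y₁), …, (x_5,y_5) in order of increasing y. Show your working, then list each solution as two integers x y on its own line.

962 93
1850887 178932
3561105626 344265075
6851565373537 662365825368
13182408217579562 1274391503742957

d=107: √d = [10; 2,1,9,1,2,20] (ℓ=6, even), read p_5/q_5
step 0: (10, 1)  from 10·(1,0) + (0,1)
step 1: (21, 2)  from 2·(10,1) + (1,0)
…
step 3: (300, 29)  from 9·(31,3) + (21,2)
step 4: (331, 32)  from 1·(300,29) + (31,3)
step 5: (962, 93)  from 2·(331,32) + (300,29)
fundamental: x₁=962, y₁=93  (since 925444 − 107·8649 = 1)
n=2: (962,93)∘(962,93) = (962·962+107·93·93, 962·93+93·962) = (1850887,178932)
n=3: (1850887,178932)∘(962,93) = (962·1850887+107·93·178932, 962·178932+93·1850887) = (3561105626,344265075)
n=4: (3561105626,344265075)∘(962,93) = (962·3561105626+107·93·344265075, 962·344265075+93·3561105626) = (6851565373537,662365825368)
n=5: (6851565373537,662365825368)∘(962,93) = (962·6851565373537+107·93·662365825368, 962·662365825368+93·6851565373537) = (13182408217579562,1274391503742957)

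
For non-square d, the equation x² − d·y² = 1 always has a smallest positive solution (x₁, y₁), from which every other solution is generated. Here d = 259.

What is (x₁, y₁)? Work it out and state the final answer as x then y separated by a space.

√259 = [16; 10,1,2,3,4,3,2,1,10,32, …], period ℓ=10 (even) → k=9
i=0: a=16 ⇒ p=16, q=1
i=1: a=10 ⇒ p=161, q=10
i=2: a=1 ⇒ p=177, q=11
i=3: a=2 ⇒ p=515, q=32
i=4: a=3 ⇒ p=1722, q=107
i=5: a=4 ⇒ p=7403, q=460
i=6: a=3 ⇒ p=23931, q=1487
i=7: a=2 ⇒ p=55265, q=3434
i=8: a=1 ⇒ p=79196, q=4921
i=9: a=10 ⇒ p=847225, q=52644
(x₁, y₁) = (847225, 52644);  847225² − 259·52644² = 1 ✓

847225 52644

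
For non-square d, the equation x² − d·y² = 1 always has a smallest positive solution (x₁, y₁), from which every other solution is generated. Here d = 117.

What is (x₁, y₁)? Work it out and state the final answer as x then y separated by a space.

√117 → a₀=10, period (1,4,2,4,1,20); ℓ=6 even so k=5
a_0=10:  p_0=10·1+0=10,  q_0=10·0+1=1
…
a_3=2:  p_3=2·54+11=119,  q_3=2·5+1=11
a_4=4:  p_4=4·119+54=530,  q_4=4·11+5=49
a_5=1:  p_5=1·530+119=649,  q_5=1·49+11=60
(x₁, y₁) = (649, 60);  649² − 117·60² = 1 ✓

649 60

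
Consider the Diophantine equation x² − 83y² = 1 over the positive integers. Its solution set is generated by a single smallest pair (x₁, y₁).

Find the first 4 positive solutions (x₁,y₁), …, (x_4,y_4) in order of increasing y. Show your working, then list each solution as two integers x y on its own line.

82 9
13447 1476
2205226 242055
361643617 39695544

[9; 9,18] for √83; ℓ=2 ⇒ convergent index 1
k=0  a_k=9  p_k/q_k = 9/1
k=1  a_k=9  p_k/q_k = 82/9
fundamental: x₁=82, y₁=9  (since 6724 − 83·81 = 1)
n=2: (82,9)∘(82,9) = (82·82+83·9·9, 82·9+9·82) = (13447,1476)
n=3: (13447,1476)∘(82,9) = (82·13447+83·9·1476, 82·1476+9·13447) = (2205226,242055)
n=4: (2205226,242055)∘(82,9) = (82·2205226+83·9·242055, 82·242055+9·2205226) = (361643617,39695544)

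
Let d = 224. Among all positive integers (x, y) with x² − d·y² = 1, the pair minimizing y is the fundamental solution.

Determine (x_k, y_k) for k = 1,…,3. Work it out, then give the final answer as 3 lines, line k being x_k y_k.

15 1
449 30
13455 899

√224 = [14; 1,28, …], period ℓ=2 (even) → k=1
k=0  a_k=14  p_k/q_k = 14/1
k=1  a_k=1  p_k/q_k = 15/1
(x₁, y₁) = (15, 1);  15² − 224·1² = 1 ✓
k=2:  x_2 = 15·15+224·1·1 = 449,  y_2 = 15·1+1·15 = 30
k=3:  x_3 = 15·449+224·1·30 = 13455,  y_3 = 15·30+1·449 = 899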